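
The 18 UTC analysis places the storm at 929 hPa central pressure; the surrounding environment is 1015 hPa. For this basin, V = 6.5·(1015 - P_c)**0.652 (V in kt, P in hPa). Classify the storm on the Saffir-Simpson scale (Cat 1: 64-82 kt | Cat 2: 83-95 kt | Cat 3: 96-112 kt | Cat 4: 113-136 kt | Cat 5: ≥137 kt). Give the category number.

ΔP = 1015 − 929 = 86 hPa.
V ≈ 6.5 × 86^0.652 = 6.5 × 18.25 ≈ 119 kt.
119 kt falls in the Category 4 band.

4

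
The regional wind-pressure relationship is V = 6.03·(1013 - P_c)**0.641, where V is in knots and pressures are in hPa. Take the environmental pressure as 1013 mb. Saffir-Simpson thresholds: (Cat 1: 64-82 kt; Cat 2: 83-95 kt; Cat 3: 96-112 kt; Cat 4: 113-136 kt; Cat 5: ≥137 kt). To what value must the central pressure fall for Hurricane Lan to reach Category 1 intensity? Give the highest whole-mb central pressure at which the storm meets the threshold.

973 mb

Category 1 begins at V = 64 kt.
Required ΔP = (64/6.03)^(1/0.641) = 10.614^1.560 ≈ 39.85 mb.
P_c ≤ 1013 − 39.85 = 973.15, so the highest integer P_c is 973 mb.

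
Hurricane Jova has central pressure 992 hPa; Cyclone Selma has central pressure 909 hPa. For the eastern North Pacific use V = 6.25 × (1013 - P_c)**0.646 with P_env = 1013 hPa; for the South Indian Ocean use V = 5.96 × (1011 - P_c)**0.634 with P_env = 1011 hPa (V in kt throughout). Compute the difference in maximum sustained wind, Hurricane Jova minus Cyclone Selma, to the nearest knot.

-67 kt

Hurricane Jova: ΔP = 21; V ≈ 6.25 × 21^0.646 ≈ 44.67 kt.
Cyclone Selma: ΔP = 102; V ≈ 5.96 × 102^0.634 ≈ 111.87 kt.
Difference ≈ 44.67 − 111.87 = -67.20 → -67 kt.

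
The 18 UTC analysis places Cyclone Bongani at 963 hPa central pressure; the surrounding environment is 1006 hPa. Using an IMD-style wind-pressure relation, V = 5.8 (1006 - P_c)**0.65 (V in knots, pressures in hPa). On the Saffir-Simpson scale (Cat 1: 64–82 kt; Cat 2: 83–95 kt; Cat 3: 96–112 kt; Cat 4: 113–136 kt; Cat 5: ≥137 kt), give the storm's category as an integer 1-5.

1

ΔP = 1006 − 963 = 43 hPa.
V ≈ 5.8 × 43^0.65 = 5.8 × 11.53 ≈ 67 kt.
67 kt falls in the Category 1 band.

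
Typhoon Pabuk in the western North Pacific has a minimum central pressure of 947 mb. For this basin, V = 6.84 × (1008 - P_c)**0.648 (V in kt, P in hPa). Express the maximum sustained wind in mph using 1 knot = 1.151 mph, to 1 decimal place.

113.0 mph

ΔP = 1008 − 947 = 61 mb.
V ≈ 6.84 × 61^0.648 = 6.84 × 14.351 ≈ 98.163 kt.
98.163 × 1.151 ≈ 112.99 mph → 113.0 mph.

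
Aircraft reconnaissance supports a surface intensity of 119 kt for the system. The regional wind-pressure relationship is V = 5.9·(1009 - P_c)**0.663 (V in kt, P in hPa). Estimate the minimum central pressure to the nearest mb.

916 mb

ΔP = (V / 5.9)^(1/0.663) = (119/5.9)^1.508.
119/5.9 = 20.169; 20.169^1.508 ≈ 92.87 mb.
P_c = 1009 − 92.87 = 916.13 ≈ 916 mb.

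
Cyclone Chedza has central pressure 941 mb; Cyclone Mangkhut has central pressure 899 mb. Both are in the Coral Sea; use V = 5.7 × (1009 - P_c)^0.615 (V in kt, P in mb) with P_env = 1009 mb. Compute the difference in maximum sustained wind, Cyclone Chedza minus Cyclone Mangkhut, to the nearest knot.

-26 kt

Cyclone Chedza: ΔP = 68; V ≈ 5.7 × 68^0.615 ≈ 76.36 kt.
Cyclone Mangkhut: ΔP = 110; V ≈ 5.7 × 110^0.615 ≈ 102.64 kt.
Difference ≈ 76.36 − 102.64 = -26.28 → -26 kt.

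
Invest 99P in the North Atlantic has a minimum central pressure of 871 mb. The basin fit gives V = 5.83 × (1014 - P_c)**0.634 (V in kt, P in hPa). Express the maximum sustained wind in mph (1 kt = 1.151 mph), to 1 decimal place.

ΔP = 1014 − 871 = 143 mb.
V ≈ 5.83 × 143^0.634 = 5.83 × 23.253 ≈ 135.566 kt.
135.566 × 1.151 ≈ 156.04 mph → 156.0 mph.

156.0 mph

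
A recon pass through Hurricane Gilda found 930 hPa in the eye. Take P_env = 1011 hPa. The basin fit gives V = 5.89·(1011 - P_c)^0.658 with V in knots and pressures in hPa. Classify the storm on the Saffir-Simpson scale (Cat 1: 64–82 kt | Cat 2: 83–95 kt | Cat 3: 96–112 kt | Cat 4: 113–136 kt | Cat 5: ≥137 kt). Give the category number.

ΔP = 1011 − 930 = 81 hPa.
V ≈ 5.89 × 81^0.658 = 5.89 × 18.02 ≈ 106 kt.
106 kt falls in the Category 3 band.

3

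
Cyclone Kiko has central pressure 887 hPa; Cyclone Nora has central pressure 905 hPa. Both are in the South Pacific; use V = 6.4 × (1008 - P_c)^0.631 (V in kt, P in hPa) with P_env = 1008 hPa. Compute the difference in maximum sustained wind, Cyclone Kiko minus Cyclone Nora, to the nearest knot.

13 kt

Cyclone Kiko: ΔP = 121; V ≈ 6.4 × 121^0.631 ≈ 131.95 kt.
Cyclone Nora: ΔP = 103; V ≈ 6.4 × 103^0.631 ≈ 119.20 kt.
Difference ≈ 131.95 − 119.20 = 12.75 → 13 kt.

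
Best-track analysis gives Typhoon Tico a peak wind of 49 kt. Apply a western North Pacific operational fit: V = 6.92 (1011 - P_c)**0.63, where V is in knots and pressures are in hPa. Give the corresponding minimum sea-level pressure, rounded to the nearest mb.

ΔP = (V / 6.92)^(1/0.63) = (49/6.92)^1.587.
49/6.92 = 7.081; 7.081^1.587 ≈ 22.35 mb.
P_c = 1011 − 22.35 = 988.65 ≈ 989 mb.

989 mb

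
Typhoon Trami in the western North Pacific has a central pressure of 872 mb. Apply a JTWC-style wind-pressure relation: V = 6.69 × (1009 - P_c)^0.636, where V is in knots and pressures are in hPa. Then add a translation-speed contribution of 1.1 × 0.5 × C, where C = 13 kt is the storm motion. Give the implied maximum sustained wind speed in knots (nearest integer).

160 kt

ΔP = 1009 − 872 = 137 mb.
137^0.636 ≈ 22.854.
V ≈ 6.69 × 22.854 ≈ 152.9 kt.
Translation term: 1.1 × 0.5 × 13 = 7.15 kt.
Corrected V ≈ 160.05 kt → 160 kt.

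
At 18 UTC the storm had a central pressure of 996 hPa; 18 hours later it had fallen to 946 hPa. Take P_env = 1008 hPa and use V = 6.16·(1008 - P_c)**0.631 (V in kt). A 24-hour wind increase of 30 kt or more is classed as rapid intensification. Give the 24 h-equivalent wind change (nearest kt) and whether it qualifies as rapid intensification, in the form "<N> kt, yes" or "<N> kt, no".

72 kt, yes

V₁: ΔP = 12, V ≈ 6.16 × 12^0.631 ≈ 29.55 kt.
V₂: ΔP = 62, V ≈ 6.16 × 62^0.631 ≈ 83.29 kt.
ΔV over 18 h = 53.74 kt → 24 h equivalent = 53.74 × 24/18 ≈ 71.65 kt.
72 kt ≥ 30 kt ⇒ rapid intensification.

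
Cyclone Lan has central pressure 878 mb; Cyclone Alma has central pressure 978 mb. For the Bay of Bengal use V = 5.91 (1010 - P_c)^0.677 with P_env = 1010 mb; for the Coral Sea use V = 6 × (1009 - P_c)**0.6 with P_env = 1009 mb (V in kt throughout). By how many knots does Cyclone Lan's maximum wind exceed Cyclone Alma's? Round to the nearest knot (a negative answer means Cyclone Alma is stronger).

Cyclone Lan: ΔP = 132; V ≈ 5.91 × 132^0.677 ≈ 161.14 kt.
Cyclone Alma: ΔP = 31; V ≈ 6 × 31^0.6 ≈ 47.09 kt.
Difference ≈ 161.14 − 47.09 = 114.05 → 114 kt.

114 kt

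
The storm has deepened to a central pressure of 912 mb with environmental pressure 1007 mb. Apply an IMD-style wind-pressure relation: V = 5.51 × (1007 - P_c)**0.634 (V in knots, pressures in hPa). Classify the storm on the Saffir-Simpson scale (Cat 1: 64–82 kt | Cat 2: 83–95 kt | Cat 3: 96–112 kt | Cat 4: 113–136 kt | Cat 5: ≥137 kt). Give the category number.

3

ΔP = 1007 − 912 = 95 mb.
V ≈ 5.51 × 95^0.634 = 5.51 × 17.94 ≈ 99 kt.
99 kt falls in the Category 3 band.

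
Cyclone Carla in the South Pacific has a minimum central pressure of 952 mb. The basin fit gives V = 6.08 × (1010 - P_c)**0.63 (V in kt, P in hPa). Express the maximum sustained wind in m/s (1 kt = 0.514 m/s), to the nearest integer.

ΔP = 1010 − 952 = 58 mb.
V ≈ 6.08 × 58^0.63 = 6.08 × 12.911 ≈ 78.499 kt.
78.499 × 0.514 ≈ 40.35 m/s → 40 m/s.

40 m/s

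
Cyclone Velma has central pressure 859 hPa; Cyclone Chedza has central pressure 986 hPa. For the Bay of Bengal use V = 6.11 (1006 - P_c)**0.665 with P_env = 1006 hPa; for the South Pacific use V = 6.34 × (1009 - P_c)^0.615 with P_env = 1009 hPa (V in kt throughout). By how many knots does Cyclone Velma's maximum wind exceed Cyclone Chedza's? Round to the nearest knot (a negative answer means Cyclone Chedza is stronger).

125 kt

Cyclone Velma: ΔP = 147; V ≈ 6.11 × 147^0.665 ≈ 168.77 kt.
Cyclone Chedza: ΔP = 23; V ≈ 6.34 × 23^0.615 ≈ 43.61 kt.
Difference ≈ 168.77 − 43.61 = 125.16 → 125 kt.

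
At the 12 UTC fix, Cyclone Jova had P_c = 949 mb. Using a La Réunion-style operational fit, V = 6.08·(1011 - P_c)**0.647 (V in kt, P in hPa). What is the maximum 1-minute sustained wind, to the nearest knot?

88 kt

ΔP = 1011 − 949 = 62 mb.
62^0.647 ≈ 14.444.
V ≈ 6.08 × 14.444 ≈ 87.8 kt.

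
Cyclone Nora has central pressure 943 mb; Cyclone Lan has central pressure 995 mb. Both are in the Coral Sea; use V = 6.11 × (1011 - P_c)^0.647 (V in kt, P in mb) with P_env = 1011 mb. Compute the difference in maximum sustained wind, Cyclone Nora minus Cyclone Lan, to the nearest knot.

57 kt

Cyclone Nora: ΔP = 68; V ≈ 6.11 × 68^0.647 ≈ 93.69 kt.
Cyclone Lan: ΔP = 16; V ≈ 6.11 × 16^0.647 ≈ 36.74 kt.
Difference ≈ 93.69 − 36.74 = 56.95 → 57 kt.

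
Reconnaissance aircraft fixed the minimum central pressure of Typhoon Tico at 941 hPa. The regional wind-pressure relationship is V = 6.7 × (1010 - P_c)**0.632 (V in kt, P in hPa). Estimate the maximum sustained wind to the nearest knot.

ΔP = 1010 − 941 = 69 hPa.
69^0.632 ≈ 14.526.
V ≈ 6.7 × 14.526 ≈ 97.3 kt.

97 kt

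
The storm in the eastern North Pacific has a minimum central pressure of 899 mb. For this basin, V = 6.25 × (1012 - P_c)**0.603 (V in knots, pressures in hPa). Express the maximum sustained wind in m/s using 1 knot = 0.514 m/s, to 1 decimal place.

55.6 m/s

ΔP = 1012 − 899 = 113 mb.
V ≈ 6.25 × 113^0.603 = 6.25 × 17.298 ≈ 108.115 kt.
108.115 × 0.514 ≈ 55.57 m/s → 55.6 m/s.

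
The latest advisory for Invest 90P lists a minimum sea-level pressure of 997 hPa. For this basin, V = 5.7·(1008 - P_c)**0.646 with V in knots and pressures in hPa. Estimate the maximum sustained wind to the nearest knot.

ΔP = 1008 − 997 = 11 hPa.
11^0.646 ≈ 4.707.
V ≈ 5.7 × 4.707 ≈ 26.8 kt.

27 kt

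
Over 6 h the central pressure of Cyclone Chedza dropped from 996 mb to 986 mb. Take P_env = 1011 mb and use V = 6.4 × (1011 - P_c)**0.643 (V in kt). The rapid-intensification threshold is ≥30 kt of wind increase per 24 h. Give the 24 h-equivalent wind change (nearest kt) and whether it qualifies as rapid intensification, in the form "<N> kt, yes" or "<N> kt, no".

V₁: ΔP = 15, V ≈ 6.4 × 15^0.643 ≈ 36.51 kt.
V₂: ΔP = 25, V ≈ 6.4 × 25^0.643 ≈ 50.71 kt.
ΔV over 6 h = 14.20 kt → 24 h equivalent = 14.20 × 24/6 ≈ 56.80 kt.
57 kt ≥ 30 kt ⇒ rapid intensification.

57 kt, yes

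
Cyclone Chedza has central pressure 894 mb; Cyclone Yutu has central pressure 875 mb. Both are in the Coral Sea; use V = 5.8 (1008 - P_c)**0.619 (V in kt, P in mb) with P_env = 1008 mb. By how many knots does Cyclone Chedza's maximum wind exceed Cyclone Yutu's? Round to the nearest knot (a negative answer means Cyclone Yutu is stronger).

-11 kt

Cyclone Chedza: ΔP = 114; V ≈ 5.8 × 114^0.619 ≈ 108.81 kt.
Cyclone Yutu: ΔP = 133; V ≈ 5.8 × 133^0.619 ≈ 119.70 kt.
Difference ≈ 108.81 − 119.70 = -10.89 → -11 kt.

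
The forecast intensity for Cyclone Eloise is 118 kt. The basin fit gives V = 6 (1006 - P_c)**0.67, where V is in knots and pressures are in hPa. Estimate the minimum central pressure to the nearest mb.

921 mb

ΔP = (V / 6)^(1/0.67) = (118/6)^1.493.
118/6 = 19.667; 19.667^1.493 ≈ 85.30 mb.
P_c = 1006 − 85.30 = 920.70 ≈ 921 mb.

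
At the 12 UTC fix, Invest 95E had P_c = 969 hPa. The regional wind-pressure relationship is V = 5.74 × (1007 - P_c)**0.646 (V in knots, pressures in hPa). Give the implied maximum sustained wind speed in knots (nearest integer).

ΔP = 1007 − 969 = 38 hPa.
38^0.646 ≈ 10.484.
V ≈ 5.74 × 10.484 ≈ 60.2 kt.

60 kt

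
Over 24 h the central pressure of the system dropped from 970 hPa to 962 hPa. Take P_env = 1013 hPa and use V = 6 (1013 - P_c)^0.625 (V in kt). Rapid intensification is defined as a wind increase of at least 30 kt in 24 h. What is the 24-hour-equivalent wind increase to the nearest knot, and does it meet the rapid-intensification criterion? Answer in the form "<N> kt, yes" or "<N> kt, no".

7 kt, no

V₁: ΔP = 43, V ≈ 6 × 43^0.625 ≈ 62.96 kt.
V₂: ΔP = 51, V ≈ 6 × 51^0.625 ≈ 70.05 kt.
ΔV over 24 h = 7.09 kt → 24 h equivalent = 7.09 × 24/24 ≈ 7.09 kt.
7 kt < 30 kt ⇒ not rapid intensification.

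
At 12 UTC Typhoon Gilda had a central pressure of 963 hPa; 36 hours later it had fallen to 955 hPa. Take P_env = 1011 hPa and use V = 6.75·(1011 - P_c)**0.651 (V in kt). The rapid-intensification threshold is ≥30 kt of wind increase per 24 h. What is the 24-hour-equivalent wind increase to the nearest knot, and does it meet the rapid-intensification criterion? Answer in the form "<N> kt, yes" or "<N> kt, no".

V₁: ΔP = 48, V ≈ 6.75 × 48^0.651 ≈ 83.91 kt.
V₂: ΔP = 56, V ≈ 6.75 × 56^0.651 ≈ 92.76 kt.
ΔV over 36 h = 8.85 kt → 24 h equivalent = 8.85 × 24/36 ≈ 5.90 kt.
6 kt < 30 kt ⇒ not rapid intensification.

6 kt, no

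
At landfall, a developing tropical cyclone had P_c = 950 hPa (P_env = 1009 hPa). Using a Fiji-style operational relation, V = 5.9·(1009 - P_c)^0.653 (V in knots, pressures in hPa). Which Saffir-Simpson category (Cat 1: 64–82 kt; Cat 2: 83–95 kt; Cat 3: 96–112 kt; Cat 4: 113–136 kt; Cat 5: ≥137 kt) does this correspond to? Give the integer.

2

ΔP = 1009 − 950 = 59 hPa.
V ≈ 5.9 × 59^0.653 = 5.9 × 14.33 ≈ 85 kt.
85 kt falls in the Category 2 band.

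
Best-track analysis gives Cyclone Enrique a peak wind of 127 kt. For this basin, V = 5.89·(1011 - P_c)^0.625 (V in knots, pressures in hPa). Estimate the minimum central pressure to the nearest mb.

ΔP = (V / 5.89)^(1/0.625) = (127/5.89)^1.600.
127/5.89 = 21.562; 21.562^1.600 ≈ 136.11 mb.
P_c = 1011 − 136.11 = 874.89 ≈ 875 mb.

875 mb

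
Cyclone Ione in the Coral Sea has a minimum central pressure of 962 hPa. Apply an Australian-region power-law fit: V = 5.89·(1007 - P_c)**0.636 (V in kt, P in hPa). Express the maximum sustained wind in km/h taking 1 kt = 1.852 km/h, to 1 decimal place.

ΔP = 1007 − 962 = 45 hPa.
V ≈ 5.89 × 45^0.636 = 5.89 × 11.258 ≈ 66.307 kt.
66.307 × 1.852 ≈ 122.80 km/h → 122.8 km/h.

122.8 km/h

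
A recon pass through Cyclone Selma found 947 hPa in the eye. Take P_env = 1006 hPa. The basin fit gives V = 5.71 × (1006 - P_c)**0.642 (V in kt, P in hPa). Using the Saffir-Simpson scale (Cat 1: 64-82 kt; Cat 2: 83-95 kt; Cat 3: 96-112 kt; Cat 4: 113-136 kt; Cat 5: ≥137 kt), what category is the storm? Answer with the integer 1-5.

1

ΔP = 1006 − 947 = 59 hPa.
V ≈ 5.71 × 59^0.642 = 5.71 × 13.71 ≈ 78 kt.
78 kt falls in the Category 1 band.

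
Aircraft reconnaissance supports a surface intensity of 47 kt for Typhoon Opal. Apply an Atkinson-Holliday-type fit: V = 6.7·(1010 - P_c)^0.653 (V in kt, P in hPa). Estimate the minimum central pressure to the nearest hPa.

ΔP = (V / 6.7)^(1/0.653) = (47/6.7)^1.531.
47/6.7 = 7.015; 7.015^1.531 ≈ 19.75 hPa.
P_c = 1010 − 19.75 = 990.25 ≈ 990 hPa.

990 hPa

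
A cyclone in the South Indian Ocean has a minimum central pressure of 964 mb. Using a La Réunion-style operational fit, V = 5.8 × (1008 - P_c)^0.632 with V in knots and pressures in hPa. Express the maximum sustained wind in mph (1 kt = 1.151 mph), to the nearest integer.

ΔP = 1008 − 964 = 44 mb.
V ≈ 5.8 × 44^0.632 = 5.8 × 10.931 ≈ 63.400 kt.
63.400 × 1.151 ≈ 72.97 mph → 73 mph.

73 mph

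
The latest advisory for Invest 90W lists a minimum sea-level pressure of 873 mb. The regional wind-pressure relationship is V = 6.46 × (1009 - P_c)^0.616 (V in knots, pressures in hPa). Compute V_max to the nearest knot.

133 kt

ΔP = 1009 − 873 = 136 mb.
136^0.616 ≈ 20.619.
V ≈ 6.46 × 20.619 ≈ 133.2 kt.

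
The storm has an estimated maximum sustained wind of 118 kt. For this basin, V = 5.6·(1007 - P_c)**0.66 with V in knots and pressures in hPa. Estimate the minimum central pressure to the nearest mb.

906 mb

ΔP = (V / 5.6)^(1/0.66) = (118/5.6)^1.515.
118/5.6 = 21.071; 21.071^1.515 ≈ 101.30 mb.
P_c = 1007 − 101.30 = 905.70 ≈ 906 mb.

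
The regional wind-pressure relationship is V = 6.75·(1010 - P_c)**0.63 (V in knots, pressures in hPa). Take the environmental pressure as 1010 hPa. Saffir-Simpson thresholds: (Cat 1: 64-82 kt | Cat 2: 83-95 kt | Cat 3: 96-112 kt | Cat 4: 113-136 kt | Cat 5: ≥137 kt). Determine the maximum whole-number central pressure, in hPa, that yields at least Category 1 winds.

Category 1 begins at V = 64 kt.
Required ΔP = (64/6.75)^(1/0.63) = 9.481^1.587 ≈ 35.53 hPa.
P_c ≤ 1010 − 35.53 = 974.47, so the highest integer P_c is 974 hPa.

974 hPa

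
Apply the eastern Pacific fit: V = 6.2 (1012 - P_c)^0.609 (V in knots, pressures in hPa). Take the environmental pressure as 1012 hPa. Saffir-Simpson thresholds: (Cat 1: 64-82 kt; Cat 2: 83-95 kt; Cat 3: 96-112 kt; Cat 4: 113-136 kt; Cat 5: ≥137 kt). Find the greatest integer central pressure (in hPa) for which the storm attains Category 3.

Category 3 begins at V = 96 kt.
Required ΔP = (96/6.2)^(1/0.609) = 15.484^1.642 ≈ 89.91 hPa.
P_c ≤ 1012 − 89.91 = 922.09, so the highest integer P_c is 922 hPa.

922 hPa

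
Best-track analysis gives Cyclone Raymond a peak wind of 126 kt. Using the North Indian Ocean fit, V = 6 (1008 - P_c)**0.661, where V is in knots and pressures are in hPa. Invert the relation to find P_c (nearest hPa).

ΔP = (V / 6)^(1/0.661) = (126/6)^1.513.
126/6 = 21.000; 21.000^1.513 ≈ 100.08 hPa.
P_c = 1008 − 100.08 = 907.92 ≈ 908 hPa.

908 hPa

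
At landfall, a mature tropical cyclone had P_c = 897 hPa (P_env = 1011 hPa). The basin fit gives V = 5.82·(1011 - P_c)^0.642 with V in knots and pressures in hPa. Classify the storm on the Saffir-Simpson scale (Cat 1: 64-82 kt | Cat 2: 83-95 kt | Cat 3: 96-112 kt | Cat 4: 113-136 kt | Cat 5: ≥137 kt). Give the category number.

ΔP = 1011 − 897 = 114 hPa.
V ≈ 5.82 × 114^0.642 = 5.82 × 20.92 ≈ 122 kt.
122 kt falls in the Category 4 band.

4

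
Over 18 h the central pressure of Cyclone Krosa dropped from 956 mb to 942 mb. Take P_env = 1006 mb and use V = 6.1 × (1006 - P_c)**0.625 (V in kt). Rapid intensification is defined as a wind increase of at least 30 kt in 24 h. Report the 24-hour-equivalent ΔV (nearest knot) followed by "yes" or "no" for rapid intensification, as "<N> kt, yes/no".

16 kt, no

V₁: ΔP = 50, V ≈ 6.1 × 50^0.625 ≈ 70.34 kt.
V₂: ΔP = 64, V ≈ 6.1 × 64^0.625 ≈ 82.07 kt.
ΔV over 18 h = 11.73 kt → 24 h equivalent = 11.73 × 24/18 ≈ 15.64 kt.
16 kt < 30 kt ⇒ not rapid intensification.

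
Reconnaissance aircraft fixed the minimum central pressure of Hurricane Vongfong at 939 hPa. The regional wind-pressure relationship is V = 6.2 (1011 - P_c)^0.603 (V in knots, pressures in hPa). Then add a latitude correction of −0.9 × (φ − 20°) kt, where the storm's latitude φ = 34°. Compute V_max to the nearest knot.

ΔP = 1011 − 939 = 72 hPa.
72^0.603 ≈ 13.182.
V ≈ 6.2 × 13.182 ≈ 81.7 kt.
Latitude correction: −0.9 × (34 − 20) = -12.6 kt.
Corrected V ≈ 69.1 kt → 69 kt.

69 kt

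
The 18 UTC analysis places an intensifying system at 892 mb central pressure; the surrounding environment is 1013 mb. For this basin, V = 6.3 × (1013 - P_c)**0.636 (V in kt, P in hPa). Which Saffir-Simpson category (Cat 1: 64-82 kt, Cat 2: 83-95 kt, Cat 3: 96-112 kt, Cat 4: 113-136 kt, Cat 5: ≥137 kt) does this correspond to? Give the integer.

4

ΔP = 1013 − 892 = 121 mb.
V ≈ 6.3 × 121^0.636 = 6.3 × 21.12 ≈ 133 kt.
133 kt falls in the Category 4 band.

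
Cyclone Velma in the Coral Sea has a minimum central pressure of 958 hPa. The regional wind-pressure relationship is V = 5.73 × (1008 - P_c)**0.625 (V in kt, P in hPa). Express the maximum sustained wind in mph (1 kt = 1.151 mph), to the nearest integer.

76 mph

ΔP = 1008 − 958 = 50 hPa.
V ≈ 5.73 × 50^0.625 = 5.73 × 11.531 ≈ 66.071 kt.
66.071 × 1.151 ≈ 76.05 mph → 76 mph.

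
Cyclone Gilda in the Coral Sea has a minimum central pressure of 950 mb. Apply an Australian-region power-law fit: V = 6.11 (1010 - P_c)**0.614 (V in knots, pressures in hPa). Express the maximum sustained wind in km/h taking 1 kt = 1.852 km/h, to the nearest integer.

140 km/h

ΔP = 1010 − 950 = 60 mb.
V ≈ 6.11 × 60^0.614 = 6.11 × 12.353 ≈ 75.479 kt.
75.479 × 1.852 ≈ 139.79 km/h → 140 km/h.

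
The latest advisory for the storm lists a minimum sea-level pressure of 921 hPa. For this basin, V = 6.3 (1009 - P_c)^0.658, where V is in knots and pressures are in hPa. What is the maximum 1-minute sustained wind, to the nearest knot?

ΔP = 1009 − 921 = 88 hPa.
88^0.658 ≈ 19.031.
V ≈ 6.3 × 19.031 ≈ 119.9 kt.

120 kt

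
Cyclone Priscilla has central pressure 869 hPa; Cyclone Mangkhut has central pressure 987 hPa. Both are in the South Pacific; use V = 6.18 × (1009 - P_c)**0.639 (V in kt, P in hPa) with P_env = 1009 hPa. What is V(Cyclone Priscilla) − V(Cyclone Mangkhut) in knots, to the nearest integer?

Cyclone Priscilla: ΔP = 140; V ≈ 6.18 × 140^0.639 ≈ 145.33 kt.
Cyclone Mangkhut: ΔP = 22; V ≈ 6.18 × 22^0.639 ≈ 44.54 kt.
Difference ≈ 145.33 − 44.54 = 100.79 → 101 kt.

101 kt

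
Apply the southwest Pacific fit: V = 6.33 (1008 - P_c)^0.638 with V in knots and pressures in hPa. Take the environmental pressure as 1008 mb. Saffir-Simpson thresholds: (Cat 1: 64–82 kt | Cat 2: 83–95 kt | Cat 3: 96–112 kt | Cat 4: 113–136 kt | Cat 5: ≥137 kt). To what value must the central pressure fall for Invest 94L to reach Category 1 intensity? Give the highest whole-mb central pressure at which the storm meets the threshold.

970 mb

Category 1 begins at V = 64 kt.
Required ΔP = (64/6.33)^(1/0.638) = 10.111^1.567 ≈ 37.57 mb.
P_c ≤ 1008 − 37.57 = 970.43, so the highest integer P_c is 970 mb.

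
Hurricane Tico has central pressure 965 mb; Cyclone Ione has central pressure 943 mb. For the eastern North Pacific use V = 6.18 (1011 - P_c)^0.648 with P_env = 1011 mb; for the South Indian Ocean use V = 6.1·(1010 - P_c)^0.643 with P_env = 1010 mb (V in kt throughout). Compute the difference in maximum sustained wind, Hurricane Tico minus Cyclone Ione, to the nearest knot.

-17 kt

Hurricane Tico: ΔP = 46; V ≈ 6.18 × 46^0.648 ≈ 73.87 kt.
Cyclone Ione: ΔP = 67; V ≈ 6.1 × 67^0.643 ≈ 91.10 kt.
Difference ≈ 73.87 − 91.10 = -17.23 → -17 kt.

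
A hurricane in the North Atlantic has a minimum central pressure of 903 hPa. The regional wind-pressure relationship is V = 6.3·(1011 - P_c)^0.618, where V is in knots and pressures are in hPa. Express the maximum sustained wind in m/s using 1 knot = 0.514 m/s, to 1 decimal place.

58.5 m/s

ΔP = 1011 − 903 = 108 hPa.
V ≈ 6.3 × 108^0.618 = 6.3 × 18.057 ≈ 113.762 kt.
113.762 × 0.514 ≈ 58.47 m/s → 58.5 m/s.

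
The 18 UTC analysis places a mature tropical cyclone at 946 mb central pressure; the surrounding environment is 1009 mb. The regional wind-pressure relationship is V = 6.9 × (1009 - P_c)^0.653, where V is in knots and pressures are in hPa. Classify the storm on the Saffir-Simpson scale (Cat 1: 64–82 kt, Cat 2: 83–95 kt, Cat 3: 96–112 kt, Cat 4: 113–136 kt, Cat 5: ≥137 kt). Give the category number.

3

ΔP = 1009 − 946 = 63 mb.
V ≈ 6.9 × 63^0.653 = 6.9 × 14.96 ≈ 103 kt.
103 kt falls in the Category 3 band.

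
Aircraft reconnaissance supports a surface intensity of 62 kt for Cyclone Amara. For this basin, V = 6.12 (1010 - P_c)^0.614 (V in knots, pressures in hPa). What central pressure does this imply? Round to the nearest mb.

967 mb

ΔP = (V / 6.12)^(1/0.614) = (62/6.12)^1.629.
62/6.12 = 10.131; 10.131^1.629 ≈ 43.44 mb.
P_c = 1010 − 43.44 = 966.56 ≈ 967 mb.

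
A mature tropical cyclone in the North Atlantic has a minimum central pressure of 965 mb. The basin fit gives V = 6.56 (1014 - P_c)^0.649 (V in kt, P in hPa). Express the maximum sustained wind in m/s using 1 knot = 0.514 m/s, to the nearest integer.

42 m/s

ΔP = 1014 − 965 = 49 mb.
V ≈ 6.56 × 49^0.649 = 6.56 × 12.501 ≈ 82.005 kt.
82.005 × 0.514 ≈ 42.15 m/s → 42 m/s.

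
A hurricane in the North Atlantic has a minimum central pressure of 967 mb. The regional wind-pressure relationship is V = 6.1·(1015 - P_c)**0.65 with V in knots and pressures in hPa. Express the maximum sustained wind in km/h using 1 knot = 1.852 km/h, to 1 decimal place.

139.9 km/h

ΔP = 1015 − 967 = 48 mb.
V ≈ 6.1 × 48^0.65 = 6.1 × 12.382 ≈ 75.533 kt.
75.533 × 1.852 ≈ 139.89 km/h → 139.9 km/h.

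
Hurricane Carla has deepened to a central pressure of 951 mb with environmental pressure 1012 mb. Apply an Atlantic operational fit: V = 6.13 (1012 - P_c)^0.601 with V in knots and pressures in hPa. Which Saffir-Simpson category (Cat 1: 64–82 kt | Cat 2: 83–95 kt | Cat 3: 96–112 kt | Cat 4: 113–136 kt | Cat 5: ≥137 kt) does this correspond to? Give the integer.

1

ΔP = 1012 − 951 = 61 mb.
V ≈ 6.13 × 61^0.601 = 6.13 × 11.83 ≈ 73 kt.
73 kt falls in the Category 1 band.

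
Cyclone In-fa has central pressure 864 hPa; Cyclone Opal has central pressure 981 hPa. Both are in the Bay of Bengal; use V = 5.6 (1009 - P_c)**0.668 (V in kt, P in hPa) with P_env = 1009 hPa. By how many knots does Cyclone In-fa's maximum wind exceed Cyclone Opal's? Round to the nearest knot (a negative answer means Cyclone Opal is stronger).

104 kt

Cyclone In-fa: ΔP = 145; V ≈ 5.6 × 145^0.668 ≈ 155.59 kt.
Cyclone Opal: ΔP = 28; V ≈ 5.6 × 28^0.668 ≈ 51.87 kt.
Difference ≈ 155.59 − 51.87 = 103.72 → 104 kt.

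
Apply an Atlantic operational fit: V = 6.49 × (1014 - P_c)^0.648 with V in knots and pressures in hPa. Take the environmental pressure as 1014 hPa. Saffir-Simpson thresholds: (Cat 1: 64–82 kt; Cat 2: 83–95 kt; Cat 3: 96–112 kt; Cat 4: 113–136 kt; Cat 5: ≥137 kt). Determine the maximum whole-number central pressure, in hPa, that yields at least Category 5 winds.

903 hPa

Category 5 begins at V = 137 kt.
Required ΔP = (137/6.49)^(1/0.648) = 21.109^1.543 ≈ 110.65 hPa.
P_c ≤ 1014 − 110.65 = 903.35, so the highest integer P_c is 903 hPa.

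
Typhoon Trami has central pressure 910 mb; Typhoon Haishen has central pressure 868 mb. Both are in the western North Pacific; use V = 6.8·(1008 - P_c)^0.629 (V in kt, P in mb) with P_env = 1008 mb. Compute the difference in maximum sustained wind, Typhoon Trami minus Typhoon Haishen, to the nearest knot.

Typhoon Trami: ΔP = 98; V ≈ 6.8 × 98^0.629 ≈ 121.62 kt.
Typhoon Haishen: ΔP = 140; V ≈ 6.8 × 140^0.629 ≈ 152.20 kt.
Difference ≈ 121.62 − 152.20 = -30.58 → -31 kt.

-31 kt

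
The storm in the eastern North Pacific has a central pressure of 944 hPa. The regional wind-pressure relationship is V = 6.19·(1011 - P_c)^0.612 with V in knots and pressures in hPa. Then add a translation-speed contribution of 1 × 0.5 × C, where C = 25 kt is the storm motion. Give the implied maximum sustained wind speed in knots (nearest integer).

94 kt

ΔP = 1011 − 944 = 67 hPa.
67^0.612 ≈ 13.109.
V ≈ 6.19 × 13.109 ≈ 81.1 kt.
Translation term: 1 × 0.5 × 25 = 12.5 kt.
Corrected V ≈ 93.6 kt → 94 kt.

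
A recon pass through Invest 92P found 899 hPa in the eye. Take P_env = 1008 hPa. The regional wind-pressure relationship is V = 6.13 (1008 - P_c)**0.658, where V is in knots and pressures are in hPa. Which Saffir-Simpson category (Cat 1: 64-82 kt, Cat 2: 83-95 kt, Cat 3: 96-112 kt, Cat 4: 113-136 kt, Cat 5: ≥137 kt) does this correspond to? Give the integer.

4

ΔP = 1008 − 899 = 109 hPa.
V ≈ 6.13 × 109^0.658 = 6.13 × 21.91 ≈ 134 kt.
134 kt falls in the Category 4 band.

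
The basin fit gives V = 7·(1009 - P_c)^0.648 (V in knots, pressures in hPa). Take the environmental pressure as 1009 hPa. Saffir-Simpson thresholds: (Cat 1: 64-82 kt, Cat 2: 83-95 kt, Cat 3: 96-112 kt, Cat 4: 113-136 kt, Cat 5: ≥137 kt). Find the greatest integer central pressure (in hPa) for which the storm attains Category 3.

Category 3 begins at V = 96 kt.
Required ΔP = (96/7)^(1/0.648) = 13.714^1.543 ≈ 56.87 hPa.
P_c ≤ 1009 − 56.87 = 952.13, so the highest integer P_c is 952 hPa.

952 hPa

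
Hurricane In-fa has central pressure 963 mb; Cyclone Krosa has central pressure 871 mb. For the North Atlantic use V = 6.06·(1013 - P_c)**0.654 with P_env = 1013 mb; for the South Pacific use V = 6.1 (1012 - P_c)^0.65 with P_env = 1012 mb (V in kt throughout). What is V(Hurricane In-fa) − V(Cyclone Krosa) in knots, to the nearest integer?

-74 kt

Hurricane In-fa: ΔP = 50; V ≈ 6.06 × 50^0.654 ≈ 78.27 kt.
Cyclone Krosa: ΔP = 141; V ≈ 6.1 × 141^0.65 ≈ 152.17 kt.
Difference ≈ 78.27 − 152.17 = -73.90 → -74 kt.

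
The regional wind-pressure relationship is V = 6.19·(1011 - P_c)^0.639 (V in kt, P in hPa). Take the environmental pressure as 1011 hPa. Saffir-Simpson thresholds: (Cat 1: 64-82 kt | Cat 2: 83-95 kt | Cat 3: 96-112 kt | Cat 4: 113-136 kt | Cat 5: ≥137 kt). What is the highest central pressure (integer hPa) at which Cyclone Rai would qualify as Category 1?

972 hPa

Category 1 begins at V = 64 kt.
Required ΔP = (64/6.19)^(1/0.639) = 10.339^1.565 ≈ 38.69 hPa.
P_c ≤ 1011 − 38.69 = 972.31, so the highest integer P_c is 972 hPa.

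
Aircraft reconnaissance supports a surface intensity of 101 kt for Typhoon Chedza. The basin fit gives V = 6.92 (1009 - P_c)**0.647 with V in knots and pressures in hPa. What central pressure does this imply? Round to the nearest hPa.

946 hPa

ΔP = (V / 6.92)^(1/0.647) = (101/6.92)^1.546.
101/6.92 = 14.595; 14.595^1.546 ≈ 63.01 hPa.
P_c = 1009 − 63.01 = 945.99 ≈ 946 hPa.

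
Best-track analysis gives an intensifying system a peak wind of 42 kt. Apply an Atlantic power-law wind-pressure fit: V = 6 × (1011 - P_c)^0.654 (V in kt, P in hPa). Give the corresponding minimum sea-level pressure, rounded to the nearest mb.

ΔP = (V / 6)^(1/0.654) = (42/6)^1.529.
42/6 = 7.000; 7.000^1.529 ≈ 19.60 mb.
P_c = 1011 − 19.60 = 991.40 ≈ 991 mb.

991 mb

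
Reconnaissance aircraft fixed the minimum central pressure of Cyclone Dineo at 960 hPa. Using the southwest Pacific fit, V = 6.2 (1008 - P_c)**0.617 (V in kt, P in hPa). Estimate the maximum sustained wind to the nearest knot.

ΔP = 1008 − 960 = 48 hPa.
48^0.617 ≈ 10.897.
V ≈ 6.2 × 10.897 ≈ 67.6 kt.

68 kt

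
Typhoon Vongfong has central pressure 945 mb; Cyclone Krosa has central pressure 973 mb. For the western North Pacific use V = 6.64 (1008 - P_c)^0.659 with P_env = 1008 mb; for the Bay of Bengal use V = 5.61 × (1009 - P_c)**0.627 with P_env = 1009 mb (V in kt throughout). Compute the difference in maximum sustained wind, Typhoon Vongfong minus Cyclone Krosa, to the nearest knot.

Typhoon Vongfong: ΔP = 63; V ≈ 6.64 × 63^0.659 ≈ 101.84 kt.
Cyclone Krosa: ΔP = 36; V ≈ 5.61 × 36^0.627 ≈ 53.06 kt.
Difference ≈ 101.84 − 53.06 = 48.78 → 49 kt.

49 kt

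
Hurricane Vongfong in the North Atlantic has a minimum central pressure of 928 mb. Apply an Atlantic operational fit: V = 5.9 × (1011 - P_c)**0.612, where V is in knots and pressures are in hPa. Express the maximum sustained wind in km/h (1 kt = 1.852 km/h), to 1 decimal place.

163.3 km/h

ΔP = 1011 − 928 = 83 mb.
V ≈ 5.9 × 83^0.612 = 5.9 × 14.944 ≈ 88.171 kt.
88.171 × 1.852 ≈ 163.29 km/h → 163.3 km/h.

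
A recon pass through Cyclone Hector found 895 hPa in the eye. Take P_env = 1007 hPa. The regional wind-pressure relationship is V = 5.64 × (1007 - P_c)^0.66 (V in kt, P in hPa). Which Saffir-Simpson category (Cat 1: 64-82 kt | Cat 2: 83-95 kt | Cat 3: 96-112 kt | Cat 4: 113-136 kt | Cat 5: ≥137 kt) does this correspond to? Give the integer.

ΔP = 1007 − 895 = 112 hPa.
V ≈ 5.64 × 112^0.66 = 5.64 × 22.52 ≈ 127 kt.
127 kt falls in the Category 4 band.

4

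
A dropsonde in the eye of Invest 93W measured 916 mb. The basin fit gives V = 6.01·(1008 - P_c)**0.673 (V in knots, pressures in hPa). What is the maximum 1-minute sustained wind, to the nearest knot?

ΔP = 1008 − 916 = 92 mb.
92^0.673 ≈ 20.971.
V ≈ 6.01 × 20.971 ≈ 126.0 kt.

126 kt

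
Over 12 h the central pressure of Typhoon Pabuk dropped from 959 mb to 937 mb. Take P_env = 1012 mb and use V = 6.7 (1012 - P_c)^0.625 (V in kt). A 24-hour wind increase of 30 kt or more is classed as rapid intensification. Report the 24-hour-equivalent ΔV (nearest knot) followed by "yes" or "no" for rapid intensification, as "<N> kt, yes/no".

39 kt, yes

V₁: ΔP = 53, V ≈ 6.7 × 53^0.625 ≈ 80.12 kt.
V₂: ΔP = 75, V ≈ 6.7 × 75^0.625 ≈ 99.54 kt.
ΔV over 12 h = 19.42 kt → 24 h equivalent = 19.42 × 24/12 ≈ 38.84 kt.
39 kt ≥ 30 kt ⇒ rapid intensification.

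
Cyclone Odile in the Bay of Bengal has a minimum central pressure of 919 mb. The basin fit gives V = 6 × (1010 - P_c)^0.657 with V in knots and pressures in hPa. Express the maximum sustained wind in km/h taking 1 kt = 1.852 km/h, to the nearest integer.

ΔP = 1010 − 919 = 91 mb.
V ≈ 6 × 91^0.657 = 6 × 19.368 ≈ 116.209 kt.
116.209 × 1.852 ≈ 215.22 km/h → 215 km/h.

215 km/h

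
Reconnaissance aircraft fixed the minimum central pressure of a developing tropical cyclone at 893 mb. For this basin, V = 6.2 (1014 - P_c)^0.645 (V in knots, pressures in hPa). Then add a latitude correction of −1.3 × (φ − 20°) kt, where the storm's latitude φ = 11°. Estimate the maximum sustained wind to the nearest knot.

148 kt

ΔP = 1014 − 893 = 121 mb.
121^0.645 ≈ 22.049.
V ≈ 6.2 × 22.049 ≈ 136.7 kt.
Latitude correction: −1.3 × (11 − 20) = 11.7 kt.
Corrected V ≈ 148.4 kt → 148 kt.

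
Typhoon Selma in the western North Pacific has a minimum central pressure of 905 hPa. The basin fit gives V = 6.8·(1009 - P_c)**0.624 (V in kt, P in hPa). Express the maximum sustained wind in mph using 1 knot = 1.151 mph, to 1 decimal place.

ΔP = 1009 − 905 = 104 hPa.
V ≈ 6.8 × 104^0.624 = 6.8 × 18.140 ≈ 123.350 kt.
123.350 × 1.151 ≈ 141.98 mph → 142.0 mph.

142.0 mph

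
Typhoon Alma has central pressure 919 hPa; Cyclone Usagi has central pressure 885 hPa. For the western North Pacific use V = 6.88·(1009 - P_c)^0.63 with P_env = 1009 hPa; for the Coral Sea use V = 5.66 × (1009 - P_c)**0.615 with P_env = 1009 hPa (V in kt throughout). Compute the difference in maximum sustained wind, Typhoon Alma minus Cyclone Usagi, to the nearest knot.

Typhoon Alma: ΔP = 90; V ≈ 6.88 × 90^0.63 ≈ 117.16 kt.
Cyclone Usagi: ΔP = 124; V ≈ 5.66 × 124^0.615 ≈ 109.72 kt.
Difference ≈ 117.16 − 109.72 = 7.44 → 7 kt.

7 kt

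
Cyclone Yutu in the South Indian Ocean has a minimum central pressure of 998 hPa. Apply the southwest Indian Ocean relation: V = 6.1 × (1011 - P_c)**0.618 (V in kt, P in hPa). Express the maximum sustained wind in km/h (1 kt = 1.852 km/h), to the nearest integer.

ΔP = 1011 − 998 = 13 hPa.
V ≈ 6.1 × 13^0.618 = 6.1 × 4.880 ≈ 29.768 kt.
29.768 × 1.852 ≈ 55.13 km/h → 55 km/h.

55 km/h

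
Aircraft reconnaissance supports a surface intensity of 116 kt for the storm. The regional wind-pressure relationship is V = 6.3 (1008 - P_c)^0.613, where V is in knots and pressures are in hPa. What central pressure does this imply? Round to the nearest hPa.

892 hPa

ΔP = (V / 6.3)^(1/0.613) = (116/6.3)^1.631.
116/6.3 = 18.413; 18.413^1.631 ≈ 115.83 hPa.
P_c = 1008 − 115.83 = 892.17 ≈ 892 hPa.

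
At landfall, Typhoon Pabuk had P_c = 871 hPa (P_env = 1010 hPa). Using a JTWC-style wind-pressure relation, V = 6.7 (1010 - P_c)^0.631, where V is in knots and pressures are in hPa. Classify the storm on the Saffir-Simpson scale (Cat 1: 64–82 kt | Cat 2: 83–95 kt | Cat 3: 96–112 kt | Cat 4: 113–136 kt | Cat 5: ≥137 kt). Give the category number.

ΔP = 1010 − 871 = 139 hPa.
V ≈ 6.7 × 139^0.631 = 6.7 × 22.50 ≈ 151 kt.
151 kt falls in the Category 5 band.

5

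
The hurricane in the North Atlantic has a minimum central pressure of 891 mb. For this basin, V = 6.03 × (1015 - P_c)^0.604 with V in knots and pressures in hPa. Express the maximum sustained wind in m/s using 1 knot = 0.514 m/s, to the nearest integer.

ΔP = 1015 − 891 = 124 mb.
V ≈ 6.03 × 124^0.604 = 6.03 × 18.383 ≈ 110.852 kt.
110.852 × 0.514 ≈ 56.98 m/s → 57 m/s.

57 m/s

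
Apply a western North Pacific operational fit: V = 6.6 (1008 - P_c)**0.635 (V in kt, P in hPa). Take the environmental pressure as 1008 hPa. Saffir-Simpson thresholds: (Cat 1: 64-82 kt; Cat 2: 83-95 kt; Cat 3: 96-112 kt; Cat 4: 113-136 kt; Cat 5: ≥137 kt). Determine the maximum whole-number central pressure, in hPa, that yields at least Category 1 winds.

Category 1 begins at V = 64 kt.
Required ΔP = (64/6.6)^(1/0.635) = 9.697^1.575 ≈ 35.79 hPa.
P_c ≤ 1008 − 35.79 = 972.21, so the highest integer P_c is 972 hPa.

972 hPa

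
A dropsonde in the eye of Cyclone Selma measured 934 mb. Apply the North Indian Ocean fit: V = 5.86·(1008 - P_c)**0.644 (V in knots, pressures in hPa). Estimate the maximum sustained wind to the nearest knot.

94 kt

ΔP = 1008 − 934 = 74 mb.
74^0.644 ≈ 15.988.
V ≈ 5.86 × 15.988 ≈ 93.7 kt.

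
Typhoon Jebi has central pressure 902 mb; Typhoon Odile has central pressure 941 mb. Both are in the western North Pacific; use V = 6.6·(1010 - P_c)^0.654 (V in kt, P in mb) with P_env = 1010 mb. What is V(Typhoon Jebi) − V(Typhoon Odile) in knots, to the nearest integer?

36 kt

Typhoon Jebi: ΔP = 108; V ≈ 6.6 × 108^0.654 ≈ 141.06 kt.
Typhoon Odile: ΔP = 69; V ≈ 6.6 × 69^0.654 ≈ 105.23 kt.
Difference ≈ 141.06 − 105.23 = 35.83 → 36 kt.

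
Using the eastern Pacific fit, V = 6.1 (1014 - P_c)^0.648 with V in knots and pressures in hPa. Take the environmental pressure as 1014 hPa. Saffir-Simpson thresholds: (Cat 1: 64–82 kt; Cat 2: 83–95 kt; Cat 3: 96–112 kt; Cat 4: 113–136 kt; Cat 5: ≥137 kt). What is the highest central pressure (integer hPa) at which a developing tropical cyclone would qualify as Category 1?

Category 1 begins at V = 64 kt.
Required ΔP = (64/6.1)^(1/0.648) = 10.492^1.543 ≈ 37.62 hPa.
P_c ≤ 1014 − 37.62 = 976.38, so the highest integer P_c is 976 hPa.

976 hPa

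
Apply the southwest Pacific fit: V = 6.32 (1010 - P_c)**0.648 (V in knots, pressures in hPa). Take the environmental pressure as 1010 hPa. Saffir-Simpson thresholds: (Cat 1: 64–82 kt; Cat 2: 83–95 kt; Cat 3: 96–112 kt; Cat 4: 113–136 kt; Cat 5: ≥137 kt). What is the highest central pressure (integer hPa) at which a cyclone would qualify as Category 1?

Category 1 begins at V = 64 kt.
Required ΔP = (64/6.32)^(1/0.648) = 10.127^1.543 ≈ 35.62 hPa.
P_c ≤ 1010 − 35.62 = 974.38, so the highest integer P_c is 974 hPa.

974 hPa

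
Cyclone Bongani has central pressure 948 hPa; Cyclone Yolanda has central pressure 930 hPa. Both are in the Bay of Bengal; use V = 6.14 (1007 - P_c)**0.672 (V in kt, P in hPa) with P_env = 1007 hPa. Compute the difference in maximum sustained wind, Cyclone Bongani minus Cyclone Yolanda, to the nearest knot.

-19 kt

Cyclone Bongani: ΔP = 59; V ≈ 6.14 × 59^0.672 ≈ 95.10 kt.
Cyclone Yolanda: ΔP = 77; V ≈ 6.14 × 77^0.672 ≈ 113.73 kt.
Difference ≈ 95.10 − 113.73 = -18.63 → -19 kt.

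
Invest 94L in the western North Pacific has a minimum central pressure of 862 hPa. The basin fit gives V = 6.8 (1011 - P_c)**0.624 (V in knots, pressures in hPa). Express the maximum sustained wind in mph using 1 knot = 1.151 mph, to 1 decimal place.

ΔP = 1011 − 862 = 149 hPa.
V ≈ 6.8 × 149^0.624 = 6.8 × 22.702 ≈ 154.375 kt.
154.375 × 1.151 ≈ 177.69 mph → 177.7 mph.

177.7 mph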